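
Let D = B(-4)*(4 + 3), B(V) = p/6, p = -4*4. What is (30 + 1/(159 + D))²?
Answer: 159592689/177241 ≈ 900.43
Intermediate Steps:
p = -16
B(V) = -8/3 (B(V) = -16/6 = -16*⅙ = -8/3)
D = -56/3 (D = -8*(4 + 3)/3 = -8/3*7 = -56/3 ≈ -18.667)
(30 + 1/(159 + D))² = (30 + 1/(159 - 56/3))² = (30 + 1/(421/3))² = (30 + 3/421)² = (12633/421)² = 159592689/177241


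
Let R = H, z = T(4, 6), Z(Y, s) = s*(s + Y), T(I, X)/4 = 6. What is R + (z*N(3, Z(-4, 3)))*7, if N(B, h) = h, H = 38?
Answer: -466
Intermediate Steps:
T(I, X) = 24 (T(I, X) = 4*6 = 24)
Z(Y, s) = s*(Y + s)
z = 24
R = 38
R + (z*N(3, Z(-4, 3)))*7 = 38 + (24*(3*(-4 + 3)))*7 = 38 + (24*(3*(-1)))*7 = 38 + (24*(-3))*7 = 38 - 72*7 = 38 - 504 = -466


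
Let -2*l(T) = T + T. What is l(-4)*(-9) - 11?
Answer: -47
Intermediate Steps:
l(T) = -T (l(T) = -(T + T)/2 = -T)
l(-4)*(-9) - 11 = -1*(-4)*(-9) - 11 = 4*(-9) - 11 = -36 - 11 = -47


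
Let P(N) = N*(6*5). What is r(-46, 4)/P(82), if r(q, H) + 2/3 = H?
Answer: 1/738 ≈ 0.0013550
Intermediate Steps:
r(q, H) = -2/3 + H
P(N) = 30*N (P(N) = N*30 = 30*N)
r(-46, 4)/P(82) = (-2/3 + 4)/((30*82)) = (10/3)/2460 = (10/3)*(1/2460) = 1/738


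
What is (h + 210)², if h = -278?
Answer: 4624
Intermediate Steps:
(h + 210)² = (-278 + 210)² = (-68)² = 4624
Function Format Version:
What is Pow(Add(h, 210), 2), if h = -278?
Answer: 4624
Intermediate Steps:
Pow(Add(h, 210), 2) = Pow(Add(-278, 210), 2) = Pow(-68, 2) = 4624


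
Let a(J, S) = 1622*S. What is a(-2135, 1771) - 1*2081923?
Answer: 790639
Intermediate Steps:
a(-2135, 1771) - 1*2081923 = 1622*1771 - 1*2081923 = 2872562 - 2081923 = 790639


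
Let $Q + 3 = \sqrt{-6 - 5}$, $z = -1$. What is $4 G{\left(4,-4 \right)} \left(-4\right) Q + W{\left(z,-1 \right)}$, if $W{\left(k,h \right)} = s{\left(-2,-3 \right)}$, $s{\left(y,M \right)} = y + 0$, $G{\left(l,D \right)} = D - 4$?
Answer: $-386 + 128 i \sqrt{11} \approx -386.0 + 424.53 i$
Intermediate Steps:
$G{\left(l,D \right)} = -4 + D$
$s{\left(y,M \right)} = y$
$W{\left(k,h \right)} = -2$
$Q = -3 + i \sqrt{11}$ ($Q = -3 + \sqrt{-6 - 5} = -3 + \sqrt{-11} = -3 + i \sqrt{11} \approx -3.0 + 3.3166 i$)
$4 G{\left(4,-4 \right)} \left(-4\right) Q + W{\left(z,-1 \right)} = 4 \left(-4 - 4\right) \left(-4\right) \left(-3 + i \sqrt{11}\right) - 2 = 4 \left(-8\right) \left(-4\right) \left(-3 + i \sqrt{11}\right) - 2 = \left(-32\right) \left(-4\right) \left(-3 + i \sqrt{11}\right) - 2 = 128 \left(-3 + i \sqrt{11}\right) - 2 = \left(-384 + 128 i \sqrt{11}\right) - 2 = -386 + 128 i \sqrt{11}$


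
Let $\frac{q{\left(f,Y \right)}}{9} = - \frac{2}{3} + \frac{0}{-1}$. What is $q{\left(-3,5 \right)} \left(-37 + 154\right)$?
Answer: $-702$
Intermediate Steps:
$q{\left(f,Y \right)} = -6$ ($q{\left(f,Y \right)} = 9 \left(- \frac{2}{3} + \frac{0}{-1}\right) = 9 \left(\left(-2\right) \frac{1}{3} + 0 \left(-1\right)\right) = 9 \left(- \frac{2}{3} + 0\right) = 9 \left(- \frac{2}{3}\right) = -6$)
$q{\left(-3,5 \right)} \left(-37 + 154\right) = - 6 \left(-37 + 154\right) = \left(-6\right) 117 = -702$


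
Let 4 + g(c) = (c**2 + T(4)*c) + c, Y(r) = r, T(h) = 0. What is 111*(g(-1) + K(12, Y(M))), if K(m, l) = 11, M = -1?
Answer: 777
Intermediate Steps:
g(c) = -4 + c + c**2 (g(c) = -4 + ((c**2 + 0*c) + c) = -4 + ((c**2 + 0) + c) = -4 + (c**2 + c) = -4 + (c + c**2) = -4 + c + c**2)
111*(g(-1) + K(12, Y(M))) = 111*((-4 - 1 + (-1)**2) + 11) = 111*((-4 - 1 + 1) + 11) = 111*(-4 + 11) = 111*7 = 777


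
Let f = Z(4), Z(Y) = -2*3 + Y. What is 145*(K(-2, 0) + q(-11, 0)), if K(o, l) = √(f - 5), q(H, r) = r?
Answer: 145*I*√7 ≈ 383.63*I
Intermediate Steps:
Z(Y) = -6 + Y
f = -2 (f = -6 + 4 = -2)
K(o, l) = I*√7 (K(o, l) = √(-2 - 5) = √(-7) = I*√7)
145*(K(-2, 0) + q(-11, 0)) = 145*(I*√7 + 0) = 145*(I*√7) = 145*I*√7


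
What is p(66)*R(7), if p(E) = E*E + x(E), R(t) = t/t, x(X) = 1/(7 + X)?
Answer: 317989/73 ≈ 4356.0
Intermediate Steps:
R(t) = 1
p(E) = E² + 1/(7 + E) (p(E) = E*E + 1/(7 + E) = E² + 1/(7 + E))
p(66)*R(7) = ((1 + 66²*(7 + 66))/(7 + 66))*1 = ((1 + 4356*73)/73)*1 = ((1 + 317988)/73)*1 = ((1/73)*317989)*1 = (317989/73)*1 = 317989/73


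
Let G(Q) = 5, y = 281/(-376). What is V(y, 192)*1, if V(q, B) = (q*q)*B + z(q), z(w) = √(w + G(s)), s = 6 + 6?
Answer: 236883/2209 + √150306/188 ≈ 109.30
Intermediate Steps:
y = -281/376 (y = 281*(-1/376) = -281/376 ≈ -0.74734)
s = 12
z(w) = √(5 + w) (z(w) = √(w + 5) = √(5 + w))
V(q, B) = √(5 + q) + B*q² (V(q, B) = (q*q)*B + √(5 + q) = q²*B + √(5 + q) = B*q² + √(5 + q) = √(5 + q) + B*q²)
V(y, 192)*1 = (√(5 - 281/376) + 192*(-281/376)²)*1 = (√(1599/376) + 192*(78961/141376))*1 = (√150306/188 + 236883/2209)*1 = (236883/2209 + √150306/188)*1 = 236883/2209 + √150306/188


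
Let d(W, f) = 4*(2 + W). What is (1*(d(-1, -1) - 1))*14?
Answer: 42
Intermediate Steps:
d(W, f) = 8 + 4*W
(1*(d(-1, -1) - 1))*14 = (1*((8 + 4*(-1)) - 1))*14 = (1*((8 - 4) - 1))*14 = (1*(4 - 1))*14 = (1*3)*14 = 3*14 = 42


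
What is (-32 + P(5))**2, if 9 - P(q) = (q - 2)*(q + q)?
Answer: 2809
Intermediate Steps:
P(q) = 9 - 2*q*(-2 + q) (P(q) = 9 - (q - 2)*(q + q) = 9 - (-2 + q)*2*q = 9 - 2*q*(-2 + q))
(-32 + P(5))**2 = (-32 + (9 - 2*5**2 + 4*5))**2 = (-32 + (9 - 2*25 + 20))**2 = (-32 + (9 - 50 + 20))**2 = (-32 - 21)**2 = (-53)**2 = 2809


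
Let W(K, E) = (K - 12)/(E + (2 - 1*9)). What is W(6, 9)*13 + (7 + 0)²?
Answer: 10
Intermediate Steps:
W(K, E) = (-12 + K)/(-7 + E) (W(K, E) = (-12 + K)/(E + (2 - 9)) = (-12 + K)/(E - 7) = (-12 + K)/(-7 + E))
W(6, 9)*13 + (7 + 0)² = ((-12 + 6)/(-7 + 9))*13 + (7 + 0)² = (-6/2)*13 + 7² = ((½)*(-6))*13 + 49 = -3*13 + 49 = -39 + 49 = 10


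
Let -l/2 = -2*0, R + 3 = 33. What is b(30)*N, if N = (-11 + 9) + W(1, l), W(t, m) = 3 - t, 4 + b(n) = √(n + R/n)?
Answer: 0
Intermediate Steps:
R = 30 (R = -3 + 33 = 30)
b(n) = -4 + √(n + 30/n)
l = 0 (l = -(-4)*0 = -2*0 = 0)
N = 0 (N = (-11 + 9) + (3 - 1*1) = -2 + (3 - 1) = -2 + 2 = 0)
b(30)*N = (-4 + √(30 + 30/30))*0 = (-4 + √(30 + 30*(1/30)))*0 = (-4 + √(30 + 1))*0 = (-4 + √31)*0 = 0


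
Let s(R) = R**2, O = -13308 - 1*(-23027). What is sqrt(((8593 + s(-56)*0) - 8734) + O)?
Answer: sqrt(9578) ≈ 97.867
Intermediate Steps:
O = 9719 (O = -13308 + 23027 = 9719)
sqrt(((8593 + s(-56)*0) - 8734) + O) = sqrt(((8593 + (-56)**2*0) - 8734) + 9719) = sqrt(((8593 + 3136*0) - 8734) + 9719) = sqrt(((8593 + 0) - 8734) + 9719) = sqrt((8593 - 8734) + 9719) = sqrt(-141 + 9719) = sqrt(9578)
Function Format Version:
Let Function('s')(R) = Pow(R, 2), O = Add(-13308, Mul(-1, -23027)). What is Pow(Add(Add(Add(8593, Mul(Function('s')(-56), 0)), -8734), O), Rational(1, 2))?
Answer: Pow(9578, Rational(1, 2)) ≈ 97.867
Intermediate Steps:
O = 9719 (O = Add(-13308, 23027) = 9719)
Pow(Add(Add(Add(8593, Mul(Function('s')(-56), 0)), -8734), O), Rational(1, 2)) = Pow(Add(Add(Add(8593, Mul(Pow(-56, 2), 0)), -8734), 9719), Rational(1, 2)) = Pow(Add(Add(Add(8593, Mul(3136, 0)), -8734), 9719), Rational(1, 2)) = Pow(Add(Add(Add(8593, 0), -8734), 9719), Rational(1, 2)) = Pow(Add(Add(8593, -8734), 9719), Rational(1, 2)) = Pow(Add(-141, 9719), Rational(1, 2)) = Pow(9578, Rational(1, 2))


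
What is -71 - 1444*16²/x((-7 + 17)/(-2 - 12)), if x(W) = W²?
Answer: -18115311/25 ≈ -7.2461e+5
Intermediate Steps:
-71 - 1444*16²/x((-7 + 17)/(-2 - 12)) = -71 - 1444*16²/(((-7 + 17)/(-2 - 12))²) = -71 - 369664/((10/(-14))²) = -71 - 369664/((10*(-1/14))²) = -71 - 369664/((-5/7)²) = -71 - 369664/25/49 = -71 - 369664*49/25 = -71 - 1444*12544/25 = -71 - 18113536/25 = -18115311/25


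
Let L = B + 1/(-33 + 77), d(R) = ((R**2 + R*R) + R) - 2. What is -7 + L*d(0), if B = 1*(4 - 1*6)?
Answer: -67/22 ≈ -3.0455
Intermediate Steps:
B = -2 (B = 1*(4 - 6) = 1*(-2) = -2)
d(R) = -2 + R + 2*R**2 (d(R) = ((R**2 + R**2) + R) - 2 = (2*R**2 + R) - 2 = (R + 2*R**2) - 2 = -2 + R + 2*R**2)
L = -87/44 (L = -2 + 1/(-33 + 77) = -2 + 1/44 = -87/44 ≈ -1.9773)
-7 + L*d(0) = -7 - 87*(-2 + 0 + 2*0**2)/44 = -7 - 87*(-2 + 0 + 2*0)/44 = -7 - 87*(-2 + 0 + 0)/44 = -7 - 87/44*(-2) = -7 + 87/22 = -67/22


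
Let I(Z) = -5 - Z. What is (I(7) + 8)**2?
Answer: 16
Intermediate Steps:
(I(7) + 8)**2 = ((-5 - 1*7) + 8)**2 = ((-5 - 7) + 8)**2 = (-12 + 8)**2 = (-4)**2 = 16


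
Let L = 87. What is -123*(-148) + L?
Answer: 18291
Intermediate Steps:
-123*(-148) + L = -123*(-148) + 87 = 18204 + 87 = 18291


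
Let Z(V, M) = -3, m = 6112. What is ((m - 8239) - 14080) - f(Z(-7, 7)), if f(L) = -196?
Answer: -16011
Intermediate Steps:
((m - 8239) - 14080) - f(Z(-7, 7)) = ((6112 - 8239) - 14080) - 1*(-196) = (-2127 - 14080) + 196 = -16207 + 196 = -16011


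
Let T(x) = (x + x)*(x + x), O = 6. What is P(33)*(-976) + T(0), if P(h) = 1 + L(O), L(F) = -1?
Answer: 0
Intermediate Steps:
T(x) = 4*x² (T(x) = (2*x)*(2*x) = 4*x²)
P(h) = 0 (P(h) = 1 - 1 = 0)
P(33)*(-976) + T(0) = 0*(-976) + 4*0² = 0 + 4*0 = 0 + 0 = 0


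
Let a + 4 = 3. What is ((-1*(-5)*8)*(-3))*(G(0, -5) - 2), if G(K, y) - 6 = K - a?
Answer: -600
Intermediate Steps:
a = -1 (a = -4 + 3 = -1)
G(K, y) = 7 + K (G(K, y) = 6 + (K - 1*(-1)) = 6 + (K + 1) = 6 + (1 + K) = 7 + K)
((-1*(-5)*8)*(-3))*(G(0, -5) - 2) = ((-1*(-5)*8)*(-3))*((7 + 0) - 2) = ((5*8)*(-3))*(7 - 2) = (40*(-3))*5 = -120*5 = -600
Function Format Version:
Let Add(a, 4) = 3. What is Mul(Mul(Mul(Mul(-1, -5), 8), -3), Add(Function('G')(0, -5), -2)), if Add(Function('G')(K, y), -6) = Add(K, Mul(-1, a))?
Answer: -600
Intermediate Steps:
a = -1 (a = Add(-4, 3) = -1)
Function('G')(K, y) = Add(7, K) (Function('G')(K, y) = Add(6, Add(K, Mul(-1, -1))) = Add(6, Add(K, 1)) = Add(6, Add(1, K)) = Add(7, K))
Mul(Mul(Mul(Mul(-1, -5), 8), -3), Add(Function('G')(0, -5), -2)) = Mul(Mul(Mul(Mul(-1, -5), 8), -3), Add(Add(7, 0), -2)) = Mul(Mul(Mul(5, 8), -3), Add(7, -2)) = Mul(Mul(40, -3), 5) = Mul(-120, 5) = -600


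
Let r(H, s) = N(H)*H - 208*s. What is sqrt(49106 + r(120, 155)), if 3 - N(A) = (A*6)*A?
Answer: 3*I*sqrt(1150086) ≈ 3217.3*I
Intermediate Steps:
N(A) = 3 - 6*A**2 (N(A) = 3 - A*6*A = 3 - 6*A*A = 3 - 6*A**2)
r(H, s) = -208*s + H*(3 - 6*H**2) (r(H, s) = (3 - 6*H**2)*H - 208*s = H*(3 - 6*H**2) - 208*s = -208*s + H*(3 - 6*H**2))
sqrt(49106 + r(120, 155)) = sqrt(49106 + (-208*155 - 6*120**3 + 3*120)) = sqrt(49106 + (-32240 - 6*1728000 + 360)) = sqrt(49106 + (-32240 - 10368000 + 360)) = sqrt(49106 - 10399880) = sqrt(-10350774) = 3*I*sqrt(1150086)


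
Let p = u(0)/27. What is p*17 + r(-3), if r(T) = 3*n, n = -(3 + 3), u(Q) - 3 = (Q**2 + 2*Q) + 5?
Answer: -350/27 ≈ -12.963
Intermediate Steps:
u(Q) = 8 + Q**2 + 2*Q (u(Q) = 3 + ((Q**2 + 2*Q) + 5) = 3 + (5 + Q**2 + 2*Q) = 8 + Q**2 + 2*Q)
n = -6 (n = -1*6 = -6)
r(T) = -18 (r(T) = 3*(-6) = -18)
p = 8/27 (p = (8 + 0**2 + 2*0)/27 = (8 + 0 + 0)*(1/27) = 8*(1/27) = 8/27 ≈ 0.29630)
p*17 + r(-3) = (8/27)*17 - 18 = 136/27 - 18 = -350/27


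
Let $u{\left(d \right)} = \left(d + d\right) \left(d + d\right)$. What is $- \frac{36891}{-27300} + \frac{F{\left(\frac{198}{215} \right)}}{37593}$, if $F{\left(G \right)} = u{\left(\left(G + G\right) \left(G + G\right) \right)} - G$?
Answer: $\frac{4394029729085929}{3248775479267500} \approx 1.3525$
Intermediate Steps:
$u{\left(d \right)} = 4 d^{2}$ ($u{\left(d \right)} = 2 d 2 d = 4 d^{2}$)
$F{\left(G \right)} = - G + 64 G^{4}$ ($F{\left(G \right)} = 4 \left(\left(G + G\right) \left(G + G\right)\right)^{2} - G = 4 \left(2 G 2 G\right)^{2} - G = 4 \left(4 G^{2}\right)^{2} - G = 4 \cdot 16 G^{4} - G = 64 G^{4} - G = - G + 64 G^{4}$)
$- \frac{36891}{-27300} + \frac{F{\left(\frac{198}{215} \right)}}{37593} = - \frac{36891}{-27300} + \frac{- \frac{198}{215} + 64 \left(\frac{198}{215}\right)^{4}}{37593} = \left(-36891\right) \left(- \frac{1}{27300}\right) + \left(- \frac{198}{215} + 64 \left(198 \cdot \frac{1}{215}\right)^{4}\right) \frac{1}{37593} = \frac{12297}{9100} + \left(\left(-1\right) \frac{198}{215} + 64 \left(\frac{198}{215}\right)^{4}\right) \frac{1}{37593} = \frac{12297}{9100} + \left(- \frac{198}{215} + 64 \cdot \frac{1536953616}{2136750625}\right) \frac{1}{37593} = \frac{12297}{9100} + \left(- \frac{198}{215} + \frac{98365031424}{2136750625}\right) \frac{1}{37593} = \frac{12297}{9100} + \frac{96397233174}{2136750625} \cdot \frac{1}{37593} = \frac{12297}{9100} + \frac{10710803686}{8925207360625} = \frac{4394029729085929}{3248775479267500}$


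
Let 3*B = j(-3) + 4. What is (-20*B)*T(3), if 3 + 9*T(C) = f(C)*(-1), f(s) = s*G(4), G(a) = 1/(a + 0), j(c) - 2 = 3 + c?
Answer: 50/3 ≈ 16.667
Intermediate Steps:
j(c) = 5 + c (j(c) = 2 + (3 + c) = 5 + c)
G(a) = 1/a
f(s) = s/4
B = 2 (B = ((5 - 3) + 4)/3 = (2 + 4)/3 = (1/3)*6 = 2)
T(C) = -1/3 - C/36 (T(C) = -1/3 + ((C/4)*(-1))/9 = -1/3 + (-C/4)/9 = -1/3 - C/36)
(-20*B)*T(3) = (-20*2)*(-1/3 - 1/36*3) = -40*(-1/3 - 1/12) = -40*(-5/12) = 50/3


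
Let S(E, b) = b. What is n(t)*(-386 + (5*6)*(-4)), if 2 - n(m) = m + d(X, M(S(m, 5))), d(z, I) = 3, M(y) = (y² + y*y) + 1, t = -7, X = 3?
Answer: -3036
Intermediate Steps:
M(y) = 1 + 2*y² (M(y) = (y² + y²) + 1 = 2*y² + 1 = 1 + 2*y²)
n(m) = -1 - m (n(m) = 2 - (m + 3) = 2 - (3 + m) = 2 + (-3 - m) = -1 - m)
n(t)*(-386 + (5*6)*(-4)) = (-1 - 1*(-7))*(-386 + (5*6)*(-4)) = (-1 + 7)*(-386 + 30*(-4)) = 6*(-386 - 120) = 6*(-506) = -3036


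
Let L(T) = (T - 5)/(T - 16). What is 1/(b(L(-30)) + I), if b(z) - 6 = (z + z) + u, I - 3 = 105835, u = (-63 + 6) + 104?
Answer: 23/2435528 ≈ 9.4435e-6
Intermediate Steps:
u = 47 (u = -57 + 104 = 47)
I = 105838 (I = 3 + 105835 = 105838)
L(T) = (-5 + T)/(-16 + T)
b(z) = 53 + 2*z (b(z) = 6 + ((z + z) + 47) = 6 + (2*z + 47) = 6 + (47 + 2*z) = 53 + 2*z)
1/(b(L(-30)) + I) = 1/((53 + 2*((-5 - 30)/(-16 - 30))) + 105838) = 1/((53 + 2*(-35/(-46))) + 105838) = 1/((53 + 2*(-1/46*(-35))) + 105838) = 1/((53 + 2*(35/46)) + 105838) = 1/((53 + 35/23) + 105838) = 1/(1254/23 + 105838) = 1/(2435528/23) = 23/2435528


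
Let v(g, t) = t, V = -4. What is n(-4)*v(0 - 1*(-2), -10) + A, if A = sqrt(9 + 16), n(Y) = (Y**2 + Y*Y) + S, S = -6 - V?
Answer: -295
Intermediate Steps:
S = -2 (S = -6 - 1*(-4) = -6 + 4 = -2)
n(Y) = -2 + 2*Y**2 (n(Y) = (Y**2 + Y*Y) - 2 = (Y**2 + Y**2) - 2 = 2*Y**2 - 2 = -2 + 2*Y**2)
A = 5 (A = sqrt(25) = 5)
n(-4)*v(0 - 1*(-2), -10) + A = (-2 + 2*(-4)**2)*(-10) + 5 = (-2 + 2*16)*(-10) + 5 = (-2 + 32)*(-10) + 5 = 30*(-10) + 5 = -300 + 5 = -295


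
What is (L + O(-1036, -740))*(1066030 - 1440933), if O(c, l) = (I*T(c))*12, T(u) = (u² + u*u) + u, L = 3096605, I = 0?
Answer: -1160926504315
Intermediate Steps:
T(u) = u + 2*u² (T(u) = (u² + u²) + u = 2*u² + u = u + 2*u²)
O(c, l) = 0 (O(c, l) = (0*(c*(1 + 2*c)))*12 = 0*12 = 0)
(L + O(-1036, -740))*(1066030 - 1440933) = (3096605 + 0)*(1066030 - 1440933) = 3096605*(-374903) = -1160926504315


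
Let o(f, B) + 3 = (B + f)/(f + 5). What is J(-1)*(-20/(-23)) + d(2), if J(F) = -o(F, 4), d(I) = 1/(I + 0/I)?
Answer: 113/46 ≈ 2.4565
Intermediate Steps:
o(f, B) = -3 + (B + f)/(5 + f) (o(f, B) = -3 + (B + f)/(f + 5) = -3 + (B + f)/(5 + f))
d(I) = 1/I (d(I) = 1/(I + 0) = 1/I)
J(F) = -(-11 - 2*F)/(5 + F) (J(F) = -(-15 + 4 - 2*F)/(5 + F) = -(-11 - 2*F)/(5 + F))
J(-1)*(-20/(-23)) + d(2) = ((11 + 2*(-1))/(5 - 1))*(-20/(-23)) + 1/2 = ((11 - 2)/4)*(-20*(-1/23)) + 1/2 = ((1/4)*9)*(20/23) + 1/2 = (9/4)*(20/23) + 1/2 = 45/23 + 1/2 = 113/46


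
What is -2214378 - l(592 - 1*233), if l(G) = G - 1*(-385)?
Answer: -2215122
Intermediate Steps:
l(G) = 385 + G (l(G) = G + 385 = 385 + G)
-2214378 - l(592 - 1*233) = -2214378 - (385 + (592 - 1*233)) = -2214378 - (385 + (592 - 233)) = -2214378 - (385 + 359) = -2214378 - 1*744 = -2214378 - 744 = -2215122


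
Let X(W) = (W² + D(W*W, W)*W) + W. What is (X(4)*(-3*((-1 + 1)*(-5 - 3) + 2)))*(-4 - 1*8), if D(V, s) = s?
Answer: 2592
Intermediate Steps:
X(W) = W + 2*W² (X(W) = (W² + W*W) + W = (W² + W²) + W = 2*W² + W = W + 2*W²)
(X(4)*(-3*((-1 + 1)*(-5 - 3) + 2)))*(-4 - 1*8) = ((4*(1 + 2*4))*(-3*((-1 + 1)*(-5 - 3) + 2)))*(-4 - 1*8) = ((4*(1 + 8))*(-3*(0*(-8) + 2)))*(-4 - 8) = ((4*9)*(-3*(0 + 2)))*(-12) = (36*(-3*2))*(-12) = (36*(-6))*(-12) = -216*(-12) = 2592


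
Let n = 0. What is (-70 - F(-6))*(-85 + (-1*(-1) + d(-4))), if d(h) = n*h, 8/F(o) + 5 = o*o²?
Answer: 1298808/221 ≈ 5877.0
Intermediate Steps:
F(o) = 8/(-5 + o³) (F(o) = 8/(-5 + o*o²) = 8/(-5 + o³))
d(h) = 0 (d(h) = 0*h = 0)
(-70 - F(-6))*(-85 + (-1*(-1) + d(-4))) = (-70 - 8/(-5 + (-6)³))*(-85 + (-1*(-1) + 0)) = (-70 - 8/(-5 - 216))*(-85 + (1 + 0)) = (-70 - 8/(-221))*(-85 + 1) = (-70 - 8*(-1)/221)*(-84) = (-70 - 1*(-8/221))*(-84) = (-70 + 8/221)*(-84) = -15462/221*(-84) = 1298808/221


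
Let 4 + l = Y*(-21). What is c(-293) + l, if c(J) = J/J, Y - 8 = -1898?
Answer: 39687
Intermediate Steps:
Y = -1890 (Y = 8 - 1898 = -1890)
l = 39686 (l = -4 - 1890*(-21) = -4 + 39690 = 39686)
c(J) = 1
c(-293) + l = 1 + 39686 = 39687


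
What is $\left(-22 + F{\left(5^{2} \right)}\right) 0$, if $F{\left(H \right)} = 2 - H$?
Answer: $0$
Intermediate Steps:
$\left(-22 + F{\left(5^{2} \right)}\right) 0 = \left(-22 + \left(2 - 5^{2}\right)\right) 0 = \left(-22 + \left(2 - 25\right)\right) 0 = \left(-22 - 23\right) 0 = \left(-45\right) 0 = 0$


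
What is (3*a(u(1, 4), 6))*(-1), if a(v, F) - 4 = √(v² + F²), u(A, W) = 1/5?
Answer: -12 - 3*√901/5 ≈ -30.010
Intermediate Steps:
u(A, W) = ⅕
a(v, F) = 4 + √(F² + v²) (a(v, F) = 4 + √(v² + F²) = 4 + √(F² + v²))
(3*a(u(1, 4), 6))*(-1) = (3*(4 + √(6² + (⅕)²)))*(-1) = (3*(4 + √(36 + 1/25)))*(-1) = (3*(4 + √(901/25)))*(-1) = (3*(4 + √901/5))*(-1) = (12 + 3*√901/5)*(-1) = -12 - 3*√901/5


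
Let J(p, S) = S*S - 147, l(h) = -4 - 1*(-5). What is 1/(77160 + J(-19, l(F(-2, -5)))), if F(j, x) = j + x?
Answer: 1/77014 ≈ 1.2985e-5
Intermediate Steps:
l(h) = 1 (l(h) = -4 + 5 = 1)
J(p, S) = -147 + S² (J(p, S) = S² - 147 = -147 + S²)
1/(77160 + J(-19, l(F(-2, -5)))) = 1/(77160 + (-147 + 1²)) = 1/(77160 + (-147 + 1)) = 1/(77160 - 146) = 1/77014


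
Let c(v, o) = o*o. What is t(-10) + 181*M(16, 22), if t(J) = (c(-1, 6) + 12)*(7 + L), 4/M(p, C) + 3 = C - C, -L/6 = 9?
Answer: -7492/3 ≈ -2497.3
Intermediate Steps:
c(v, o) = o²
L = -54 (L = -6*9 = -54)
M(p, C) = -4/3 (M(p, C) = 4/(-3 + (C - C)) = 4/(-3 + 0) = 4/(-3) = 4*(-⅓) = -4/3)
t(J) = -2256 (t(J) = (6² + 12)*(7 - 54) = (36 + 12)*(-47) = 48*(-47) = -2256)
t(-10) + 181*M(16, 22) = -2256 + 181*(-4/3) = -2256 - 724/3 = -7492/3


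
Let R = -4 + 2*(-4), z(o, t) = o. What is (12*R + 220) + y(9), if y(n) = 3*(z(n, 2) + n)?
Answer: 130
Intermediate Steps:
R = -12 (R = -4 - 8 = -12)
y(n) = 6*n (y(n) = 3*(n + n) = 3*(2*n) = 6*n)
(12*R + 220) + y(9) = (12*(-12) + 220) + 6*9 = (-144 + 220) + 54 = 76 + 54 = 130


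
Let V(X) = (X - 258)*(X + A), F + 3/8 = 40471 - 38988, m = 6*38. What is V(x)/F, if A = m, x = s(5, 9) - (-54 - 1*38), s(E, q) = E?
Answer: -418600/11861 ≈ -35.292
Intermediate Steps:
x = 97 (x = 5 - (-54 - 1*38) = 5 - (-54 - 38) = 5 - 1*(-92) = 5 + 92 = 97)
m = 228
F = 11861/8 (F = -3/8 + (40471 - 38988) = -3/8 + 1483 = 11861/8 ≈ 1482.6)
A = 228
V(X) = (-258 + X)*(228 + X) (V(X) = (X - 258)*(X + 228) = (-258 + X)*(228 + X))
V(x)/F = (-58824 + 97² - 30*97)/(11861/8) = (-58824 + 9409 - 2910)*(8/11861) = -52325*8/11861 = -418600/11861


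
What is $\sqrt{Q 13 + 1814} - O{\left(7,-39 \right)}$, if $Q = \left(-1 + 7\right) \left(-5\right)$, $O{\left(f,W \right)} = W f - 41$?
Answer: $314 + 4 \sqrt{89} \approx 351.74$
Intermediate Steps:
$O{\left(f,W \right)} = -41 + W f$
$Q = -30$ ($Q = 6 \left(-5\right) = -30$)
$\sqrt{Q 13 + 1814} - O{\left(7,-39 \right)} = \sqrt{\left(-30\right) 13 + 1814} - \left(-41 - 273\right) = \sqrt{-390 + 1814} - \left(-41 - 273\right) = \sqrt{1424} - -314 = 4 \sqrt{89} + 314 = 314 + 4 \sqrt{89}$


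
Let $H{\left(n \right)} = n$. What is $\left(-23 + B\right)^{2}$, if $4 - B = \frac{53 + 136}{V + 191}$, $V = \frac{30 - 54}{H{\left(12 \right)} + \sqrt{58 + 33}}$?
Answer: $\frac{27212390381380}{67901415241} - \frac{6760643616 \sqrt{91}}{67901415241} \approx 399.81$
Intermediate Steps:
$V = - \frac{24}{12 + \sqrt{91}}$ ($V = \frac{30 - 54}{12 + \sqrt{58 + 33}} = - \frac{24}{12 + \sqrt{91}} \approx -1.1142$)
$B = 4 - \frac{189}{\frac{9835}{53} + \frac{24 \sqrt{91}}{53}}$ ($B = 4 - \frac{53 + 136}{\left(- \frac{288}{53} + \frac{24 \sqrt{91}}{53}\right) + 191} = 4 - \frac{189}{\frac{9835}{53} + \frac{24 \sqrt{91}}{53}} \approx 3.0047$)
$\left(-23 + B\right)^{2} = \left(-23 + \left(\frac{776771}{260579} + \frac{648 \sqrt{91}}{260579}\right)\right)^{2} = \left(- \frac{5216546}{260579} + \frac{648 \sqrt{91}}{260579}\right)^{2}$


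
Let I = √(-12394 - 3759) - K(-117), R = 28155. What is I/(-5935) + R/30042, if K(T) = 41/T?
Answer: 2172162167/2317890510 - I*√16153/5935 ≈ 0.93713 - 0.021414*I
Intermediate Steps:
I = 41/117 + I*√16153 (I = √(-12394 - 3759) - 41/(-117) = √(-16153) - 41*(-1)/117 = I*√16153 - 1*(-41/117) = I*√16153 + 41/117 = 41/117 + I*√16153 ≈ 0.35043 + 127.09*I)
I/(-5935) + R/30042 = (41/117 + I*√16153)/(-5935) + 28155/30042 = (41/117 + I*√16153)*(-1/5935) + 28155*(1/30042) = (-41/694395 - I*√16153/5935) + 9385/10014 = 2172162167/2317890510 - I*√16153/5935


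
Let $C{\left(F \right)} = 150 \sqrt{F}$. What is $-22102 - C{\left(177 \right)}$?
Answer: $-22102 - 150 \sqrt{177} \approx -24098.0$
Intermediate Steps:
$-22102 - C{\left(177 \right)} = -22102 - 150 \sqrt{177}$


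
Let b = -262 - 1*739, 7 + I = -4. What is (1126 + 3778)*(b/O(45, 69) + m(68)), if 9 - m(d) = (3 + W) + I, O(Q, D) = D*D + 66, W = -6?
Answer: 539538080/4827 ≈ 1.1178e+5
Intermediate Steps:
I = -11 (I = -7 - 4 = -11)
O(Q, D) = 66 + D**2 (O(Q, D) = D**2 + 66 = 66 + D**2)
b = -1001 (b = -262 - 739 = -1001)
m(d) = 23 (m(d) = 9 - ((3 - 6) - 11) = 9 - (-3 - 11) = 9 - 1*(-14) = 9 + 14 = 23)
(1126 + 3778)*(b/O(45, 69) + m(68)) = (1126 + 3778)*(-1001/(66 + 69**2) + 23) = 4904*(-1001/(66 + 4761) + 23) = 4904*(-1001/4827 + 23) = 4904*(110020/4827) = 539538080/4827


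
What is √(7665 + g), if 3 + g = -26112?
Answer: 15*I*√82 ≈ 135.83*I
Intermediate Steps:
g = -26115 (g = -3 - 26112 = -26115)
√(7665 + g) = √(7665 - 26115) = √(-18450) = 15*I*√82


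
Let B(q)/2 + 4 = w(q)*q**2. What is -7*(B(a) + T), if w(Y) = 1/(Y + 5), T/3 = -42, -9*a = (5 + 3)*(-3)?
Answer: 63826/69 ≈ 925.01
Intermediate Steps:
a = 8/3 (a = -(5 + 3)*(-3)/9 = -8*(-3)/9 = -1/9*(-24) = 8/3 ≈ 2.6667)
T = -126 (T = 3*(-42) = -126)
w(Y) = 1/(5 + Y)
B(q) = -8 + 2*q**2/(5 + q) (B(q) = -8 + 2*(q**2/(5 + q)) = -8 + 2*q**2/(5 + q))
-7*(B(a) + T) = -7*(2*(-20 + (8/3)**2 - 4*8/3)/(5 + 8/3) - 126) = -7*(2*(-20 + 64/9 - 32/3)/(23/3) - 126) = -7*(2*(3/23)*(-212/9) - 126) = -7*(-424/69 - 126) = -7*(-9118/69) = 63826/69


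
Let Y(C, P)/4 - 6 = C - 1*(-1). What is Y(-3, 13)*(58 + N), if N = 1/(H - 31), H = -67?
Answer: 45464/49 ≈ 927.84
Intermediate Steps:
N = -1/98 (N = 1/(-67 - 31) = 1/(-98) = -1/98 ≈ -0.010204)
Y(C, P) = 28 + 4*C (Y(C, P) = 24 + 4*(C - 1*(-1)) = 24 + 4*(C + 1) = 24 + 4*(1 + C) = 24 + (4 + 4*C) = 28 + 4*C)
Y(-3, 13)*(58 + N) = (28 + 4*(-3))*(58 - 1/98) = (28 - 12)*(5683/98) = 16*(5683/98) = 45464/49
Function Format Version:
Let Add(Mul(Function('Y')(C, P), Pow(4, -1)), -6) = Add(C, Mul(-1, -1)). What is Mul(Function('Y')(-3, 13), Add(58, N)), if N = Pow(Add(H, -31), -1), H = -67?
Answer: Rational(45464, 49) ≈ 927.84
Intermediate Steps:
N = Rational(-1, 98) (N = Pow(Add(-67, -31), -1) = Pow(-98, -1) = Rational(-1, 98) ≈ -0.010204)
Function('Y')(C, P) = Add(28, Mul(4, C)) (Function('Y')(C, P) = Add(24, Mul(4, Add(C, Mul(-1, -1)))) = Add(24, Mul(4, Add(C, 1))) = Add(24, Mul(4, Add(1, C))) = Add(24, Add(4, Mul(4, C))) = Add(28, Mul(4, C)))
Mul(Function('Y')(-3, 13), Add(58, N)) = Mul(Add(28, Mul(4, -3)), Add(58, Rational(-1, 98))) = Mul(Add(28, -12), Rational(5683, 98)) = Mul(16, Rational(5683, 98)) = Rational(45464, 49)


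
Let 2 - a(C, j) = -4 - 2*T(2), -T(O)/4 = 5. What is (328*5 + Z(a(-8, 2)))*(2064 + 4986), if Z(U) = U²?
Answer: 19711800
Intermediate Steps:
T(O) = -20 (T(O) = -4*5 = -20)
a(C, j) = -34 (a(C, j) = 2 - (-4 - 2*(-20)) = 2 - (-4 + 40) = 2 - 1*36 = 2 - 36 = -34)
(328*5 + Z(a(-8, 2)))*(2064 + 4986) = (328*5 + (-34)²)*(2064 + 4986) = (1640 + 1156)*7050 = 2796*7050 = 19711800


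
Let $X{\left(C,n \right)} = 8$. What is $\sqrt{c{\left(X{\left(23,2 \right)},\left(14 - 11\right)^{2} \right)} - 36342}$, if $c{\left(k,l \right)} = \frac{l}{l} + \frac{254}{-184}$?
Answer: $\frac{i \sqrt{76900477}}{46} \approx 190.64 i$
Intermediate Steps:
$c{\left(k,l \right)} = - \frac{35}{92}$ ($c{\left(k,l \right)} = 1 + 254 \left(- \frac{1}{184}\right) = 1 - \frac{127}{92} = - \frac{35}{92}$)
$\sqrt{c{\left(X{\left(23,2 \right)},\left(14 - 11\right)^{2} \right)} - 36342} = \sqrt{- \frac{35}{92} - 36342} = \sqrt{- \frac{3343499}{92}} = \frac{i \sqrt{76900477}}{46}$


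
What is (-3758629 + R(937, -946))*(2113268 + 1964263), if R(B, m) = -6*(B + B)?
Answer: -15371774023563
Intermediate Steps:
R(B, m) = -12*B
(-3758629 + R(937, -946))*(2113268 + 1964263) = (-3758629 - 12*937)*(2113268 + 1964263) = (-3758629 - 11244)*4077531 = -3769873*4077531 = -15371774023563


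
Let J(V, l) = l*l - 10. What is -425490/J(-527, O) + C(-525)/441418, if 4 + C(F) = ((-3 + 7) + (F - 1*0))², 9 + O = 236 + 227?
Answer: -21979025083/15163149718 ≈ -1.4495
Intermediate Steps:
O = 454 (O = -9 + (236 + 227) = -9 + 463 = 454)
J(V, l) = -10 + l² (J(V, l) = l² - 10 = -10 + l²)
C(F) = -4 + (4 + F)² (C(F) = -4 + ((-3 + 7) + (F - 1*0))² = -4 + (4 + (F + 0))² = -4 + (4 + F)²)
-425490/J(-527, O) + C(-525)/441418 = -425490/(-10 + 454²) + (-4 + (4 - 525)²)/441418 = -425490/(-10 + 206116) + (-4 + (-521)²)*(1/441418) = -425490/206106 + (-4 + 271441)*(1/441418) = -425490*1/206106 + 271437*(1/441418) = -70915/34351 + 271437/441418 = -21979025083/15163149718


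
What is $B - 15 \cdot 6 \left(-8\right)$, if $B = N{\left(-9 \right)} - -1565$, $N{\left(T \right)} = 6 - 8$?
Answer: $2283$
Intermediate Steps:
$N{\left(T \right)} = -2$ ($N{\left(T \right)} = 6 - 8 = -2$)
$B = 1563$ ($B = -2 - -1565 = -2 + 1565 = 1563$)
$B - 15 \cdot 6 \left(-8\right) = 1563 - 15 \cdot 6 \left(-8\right) = 1563 - 90 \left(-8\right) = 1563 - -720 = 1563 + 720 = 2283$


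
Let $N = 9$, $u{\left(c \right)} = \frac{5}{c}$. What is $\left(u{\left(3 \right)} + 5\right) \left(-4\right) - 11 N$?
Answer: $- \frac{377}{3} \approx -125.67$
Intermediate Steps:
$\left(u{\left(3 \right)} + 5\right) \left(-4\right) - 11 N = \left(\frac{5}{3} + 5\right) \left(-4\right) - 99 = \frac{20}{3} \left(-4\right) - 99 = - \frac{80}{3} - 99 = - \frac{377}{3}$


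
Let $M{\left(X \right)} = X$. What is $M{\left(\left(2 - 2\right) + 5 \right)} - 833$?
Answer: $-828$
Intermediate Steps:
$M{\left(\left(2 - 2\right) + 5 \right)} - 833 = \left(\left(2 - 2\right) + 5\right) - 833 = \left(0 + 5\right) - 833 = 5 - 833 = -828$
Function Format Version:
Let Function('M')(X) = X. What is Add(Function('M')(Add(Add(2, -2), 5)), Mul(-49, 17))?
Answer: -828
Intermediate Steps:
Add(Function('M')(Add(Add(2, -2), 5)), Mul(-49, 17)) = Add(Add(Add(2, -2), 5), Mul(-49, 17)) = Add(Add(0, 5), -833) = Add(5, -833) = -828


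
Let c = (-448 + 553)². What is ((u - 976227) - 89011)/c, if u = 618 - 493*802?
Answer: -1460006/11025 ≈ -132.43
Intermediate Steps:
u = -394768 (u = 618 - 395386 = -394768)
c = 11025 (c = 105² = 11025)
((u - 976227) - 89011)/c = ((-394768 - 976227) - 89011)/11025 = (-1370995 - 89011)*(1/11025) = -1460006*1/11025 = -1460006/11025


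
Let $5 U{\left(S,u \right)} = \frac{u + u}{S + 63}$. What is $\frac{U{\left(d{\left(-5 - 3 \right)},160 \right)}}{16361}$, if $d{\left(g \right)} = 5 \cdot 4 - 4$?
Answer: $\frac{64}{1292519} \approx 4.9516 \cdot 10^{-5}$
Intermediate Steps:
$d{\left(g \right)} = 16$ ($d{\left(g \right)} = 20 - 4 = 16$)
$U{\left(S,u \right)} = \frac{2 u}{5 \left(63 + S\right)}$ ($U{\left(S,u \right)} = \frac{\left(u + u\right) \frac{1}{S + 63}}{5} = \frac{2 u \frac{1}{63 + S}}{5} = \frac{2 u}{5 \left(63 + S\right)}$)
$\frac{U{\left(d{\left(-5 - 3 \right)},160 \right)}}{16361} = \frac{\frac{2}{5} \cdot 160 \frac{1}{63 + 16}}{16361} = \frac{2}{5} \cdot 160 \cdot \frac{1}{79} \cdot \frac{1}{16361} = \frac{64}{79} \cdot \frac{1}{16361} = \frac{64}{1292519}$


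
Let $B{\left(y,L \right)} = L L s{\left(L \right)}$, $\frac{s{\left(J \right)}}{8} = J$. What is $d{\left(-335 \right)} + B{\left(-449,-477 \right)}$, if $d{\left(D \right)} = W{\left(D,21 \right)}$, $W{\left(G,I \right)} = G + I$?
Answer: $-868250978$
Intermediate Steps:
$s{\left(J \right)} = 8 J$
$B{\left(y,L \right)} = 8 L^{3}$ ($B{\left(y,L \right)} = L L 8 L = L^{2} \cdot 8 L = 8 L^{3}$)
$d{\left(D \right)} = 21 + D$ ($d{\left(D \right)} = D + 21 = 21 + D$)
$d{\left(-335 \right)} + B{\left(-449,-477 \right)} = \left(21 - 335\right) + 8 \left(-477\right)^{3} = -314 + 8 \left(-108531333\right) = -314 - 868250664 = -868250978$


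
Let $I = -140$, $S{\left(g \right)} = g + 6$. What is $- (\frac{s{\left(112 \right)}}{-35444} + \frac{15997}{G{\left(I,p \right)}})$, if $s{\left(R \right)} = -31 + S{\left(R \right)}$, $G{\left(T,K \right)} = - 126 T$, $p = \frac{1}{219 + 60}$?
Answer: $- \frac{141365747}{156308040} \approx -0.9044$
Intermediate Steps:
$S{\left(g \right)} = 6 + g$
$p = \frac{1}{279} \approx 0.0035842$
$s{\left(R \right)} = -25 + R$ ($s{\left(R \right)} = -31 + \left(6 + R\right) = -25 + R$)
$- (\frac{s{\left(112 \right)}}{-35444} + \frac{15997}{G{\left(I,p \right)}}) = - (\frac{-25 + 112}{-35444} + \frac{15997}{\left(-126\right) \left(-140\right)}) = - (87 \left(- \frac{1}{35444}\right) + \frac{15997}{17640}) = - (- \frac{87}{35444} + 15997 \cdot \frac{1}{17640}) = - (- \frac{87}{35444} + \frac{15997}{17640}) = \left(-1\right) \frac{141365747}{156308040} = - \frac{141365747}{156308040}$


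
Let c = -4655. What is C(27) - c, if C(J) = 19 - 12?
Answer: 4662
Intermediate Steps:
C(J) = 7
C(27) - c = 7 - 1*(-4655) = 7 + 4655 = 4662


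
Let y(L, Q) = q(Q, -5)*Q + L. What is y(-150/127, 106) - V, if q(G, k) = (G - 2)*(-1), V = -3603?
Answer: -942617/127 ≈ -7422.2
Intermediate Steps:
q(G, k) = 2 - G (q(G, k) = (-2 + G)*(-1) = 2 - G)
y(L, Q) = L + Q*(2 - Q) (y(L, Q) = (2 - Q)*Q + L = Q*(2 - Q) + L = L + Q*(2 - Q))
y(-150/127, 106) - V = (-150/127 - 1*106*(-2 + 106)) - 1*(-3603) = (-150*1/127 - 1*106*104) + 3603 = (-150/127 - 11024) + 3603 = -1400198/127 + 3603 = -942617/127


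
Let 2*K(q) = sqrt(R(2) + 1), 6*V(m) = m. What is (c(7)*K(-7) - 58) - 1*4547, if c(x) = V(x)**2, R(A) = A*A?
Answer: -4605 + 49*sqrt(5)/72 ≈ -4603.5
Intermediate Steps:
V(m) = m/6
R(A) = A**2
K(q) = sqrt(5)/2 (K(q) = sqrt(2**2 + 1)/2 = sqrt(4 + 1)/2 = sqrt(5)/2)
c(x) = x**2/36 (c(x) = (x/6)**2 = x**2/36)
(c(7)*K(-7) - 58) - 1*4547 = (((1/36)*7**2)*(sqrt(5)/2) - 58) - 1*4547 = (((1/36)*49)*(sqrt(5)/2) - 58) - 4547 = (49*(sqrt(5)/2)/36 - 58) - 4547 = (49*sqrt(5)/72 - 58) - 4547 = (-58 + 49*sqrt(5)/72) - 4547 = -4605 + 49*sqrt(5)/72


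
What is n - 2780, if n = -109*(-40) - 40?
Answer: 1540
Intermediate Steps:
n = 4320 (n = 4360 - 40 = 4320)
n - 2780 = 4320 - 2780 = 1540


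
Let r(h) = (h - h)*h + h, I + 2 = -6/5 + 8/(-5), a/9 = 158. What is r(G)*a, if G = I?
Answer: -34128/5 ≈ -6825.6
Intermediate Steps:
a = 1422 (a = 9*158 = 1422)
I = -24/5 (I = -2 + (-6/5 + 8/(-5)) = -2 + (-6*⅕ + 8*(-⅕)) = -2 + (-6/5 - 8/5) = -2 - 14/5 = -24/5 ≈ -4.8000)
G = -24/5 ≈ -4.8000
r(h) = h (r(h) = 0*h + h = 0 + h = h)
r(G)*a = -24/5*1422 = -34128/5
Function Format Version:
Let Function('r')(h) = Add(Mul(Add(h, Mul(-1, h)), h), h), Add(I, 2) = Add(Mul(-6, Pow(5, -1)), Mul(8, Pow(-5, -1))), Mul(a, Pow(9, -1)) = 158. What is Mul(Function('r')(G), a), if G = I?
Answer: Rational(-34128, 5) ≈ -6825.6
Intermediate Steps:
a = 1422 (a = Mul(9, 158) = 1422)
I = Rational(-24, 5) (I = Add(-2, Add(Mul(-6, Pow(5, -1)), Mul(8, Pow(-5, -1)))) = Add(-2, Add(Mul(-6, Rational(1, 5)), Mul(8, Rational(-1, 5)))) = Add(-2, Add(Rational(-6, 5), Rational(-8, 5))) = Add(-2, Rational(-14, 5)) = Rational(-24, 5) ≈ -4.8000)
G = Rational(-24, 5) ≈ -4.8000
Function('r')(h) = h (Function('r')(h) = Add(Mul(0, h), h) = Add(0, h) = h)
Mul(Function('r')(G), a) = Mul(Rational(-24, 5), 1422) = Rational(-34128, 5)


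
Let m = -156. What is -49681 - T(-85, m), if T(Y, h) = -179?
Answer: -49502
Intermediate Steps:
-49681 - T(-85, m) = -49681 - 1*(-179) = -49681 + 179 = -49502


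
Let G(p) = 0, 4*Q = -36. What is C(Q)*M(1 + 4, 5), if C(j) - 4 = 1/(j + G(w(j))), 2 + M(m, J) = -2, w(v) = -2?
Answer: -140/9 ≈ -15.556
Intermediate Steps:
Q = -9 (Q = (¼)*(-36) = -9)
M(m, J) = -4 (M(m, J) = -2 - 2 = -4)
C(j) = 4 + 1/j (C(j) = 4 + 1/(j + 0) = 4 + 1/j)
C(Q)*M(1 + 4, 5) = (4 + 1/(-9))*(-4) = (4 - ⅑)*(-4) = (35/9)*(-4) = -140/9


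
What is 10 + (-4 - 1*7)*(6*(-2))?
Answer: 142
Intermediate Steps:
10 + (-4 - 1*7)*(6*(-2)) = 10 + (-4 - 7)*(-12) = 10 - 11*(-12) = 10 + 132 = 142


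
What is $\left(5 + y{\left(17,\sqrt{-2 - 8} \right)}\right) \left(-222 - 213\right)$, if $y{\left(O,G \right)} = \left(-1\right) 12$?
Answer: $3045$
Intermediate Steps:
$y{\left(O,G \right)} = -12$
$\left(5 + y{\left(17,\sqrt{-2 - 8} \right)}\right) \left(-222 - 213\right) = \left(5 - 12\right) \left(-222 - 213\right) = \left(-7\right) \left(-435\right) = 3045$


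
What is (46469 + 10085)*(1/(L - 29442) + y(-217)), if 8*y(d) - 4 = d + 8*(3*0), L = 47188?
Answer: -53441974765/35492 ≈ -1.5057e+6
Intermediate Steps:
y(d) = 1/2 + d/8 (y(d) = 1/2 + (d + 8*(3*0))/8 = 1/2 + (d + 8*0)/8 = 1/2 + (d + 0)/8 = 1/2 + d/8)
(46469 + 10085)*(1/(L - 29442) + y(-217)) = (46469 + 10085)*(1/(47188 - 29442) + (1/2 + (1/8)*(-217))) = 56554*(1/17746 + (1/2 - 217/8)) = 56554*(1/17746 - 213/8) = 56554*(-1889945/70984) = -53441974765/35492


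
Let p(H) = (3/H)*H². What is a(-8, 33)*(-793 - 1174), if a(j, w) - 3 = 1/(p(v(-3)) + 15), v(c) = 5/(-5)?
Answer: -72779/12 ≈ -6064.9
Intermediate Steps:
v(c) = -1 (v(c) = 5*(-⅕) = -1)
p(H) = 3*H
a(j, w) = 37/12 (a(j, w) = 3 + 1/(3*(-1) + 15) = 3 + 1/(-3 + 15) = 3 + 1/12 = 37/12)
a(-8, 33)*(-793 - 1174) = 37*(-793 - 1174)/12 = (37/12)*(-1967) = -72779/12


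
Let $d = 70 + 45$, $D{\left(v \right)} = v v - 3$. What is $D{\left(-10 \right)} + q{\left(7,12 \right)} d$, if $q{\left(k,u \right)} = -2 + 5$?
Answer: $442$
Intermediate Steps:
$D{\left(v \right)} = -3 + v^{2}$ ($D{\left(v \right)} = v^{2} - 3 = -3 + v^{2}$)
$q{\left(k,u \right)} = 3$
$d = 115$
$D{\left(-10 \right)} + q{\left(7,12 \right)} d = \left(-3 + \left(-10\right)^{2}\right) + 3 \cdot 115 = \left(-3 + 100\right) + 345 = 97 + 345 = 442$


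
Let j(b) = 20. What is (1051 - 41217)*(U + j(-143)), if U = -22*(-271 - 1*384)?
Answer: -579595380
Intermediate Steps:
U = 14410 (U = -22*(-271 - 384) = -22*(-655) = 14410)
(1051 - 41217)*(U + j(-143)) = (1051 - 41217)*(14410 + 20) = -40166*14430 = -579595380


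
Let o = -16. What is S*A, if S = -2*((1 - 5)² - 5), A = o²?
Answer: -5632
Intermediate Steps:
A = 256 (A = (-16)² = 256)
S = -22 (S = -2*((-4)² - 5) = -2*(16 - 5) = -2*11 = -22)
S*A = -22*256 = -5632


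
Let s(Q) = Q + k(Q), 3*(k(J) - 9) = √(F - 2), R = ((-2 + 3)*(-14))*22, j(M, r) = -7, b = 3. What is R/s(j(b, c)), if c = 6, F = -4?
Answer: -132 + 22*I*√6 ≈ -132.0 + 53.889*I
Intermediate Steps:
R = -308 (R = (1*(-14))*22 = -14*22 = -308)
k(J) = 9 + I*√6/3 (k(J) = 9 + √(-4 - 2)/3 = 9 + √(-6)/3 = 9 + (I*√6)/3 = 9 + I*√6/3)
s(Q) = 9 + Q + I*√6/3 (s(Q) = Q + (9 + I*√6/3) = 9 + Q + I*√6/3)
R/s(j(b, c)) = -308/(9 - 7 + I*√6/3) = -308/(2 + I*√6/3)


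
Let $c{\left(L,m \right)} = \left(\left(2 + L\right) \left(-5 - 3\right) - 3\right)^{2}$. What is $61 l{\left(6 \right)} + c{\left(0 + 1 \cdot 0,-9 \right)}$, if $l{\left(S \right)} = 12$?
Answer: $1093$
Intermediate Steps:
$c{\left(L,m \right)} = \left(-19 - 8 L\right)^{2}$ ($c{\left(L,m \right)} = \left(\left(2 + L\right) \left(-8\right) - 3\right)^{2} = \left(\left(-16 - 8 L\right) - 3\right)^{2} = \left(-19 - 8 L\right)^{2}$)
$61 l{\left(6 \right)} + c{\left(0 + 1 \cdot 0,-9 \right)} = 61 \cdot 12 + \left(19 + 8 \left(0 + 1 \cdot 0\right)\right)^{2} = 732 + \left(19 + 8 \left(0 + 0\right)\right)^{2} = 732 + \left(19 + 8 \cdot 0\right)^{2} = 732 + \left(19 + 0\right)^{2} = 732 + 19^{2} = 732 + 361 = 1093$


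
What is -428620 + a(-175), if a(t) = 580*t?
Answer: -530120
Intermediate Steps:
-428620 + a(-175) = -428620 + 580*(-175) = -428620 - 101500 = -530120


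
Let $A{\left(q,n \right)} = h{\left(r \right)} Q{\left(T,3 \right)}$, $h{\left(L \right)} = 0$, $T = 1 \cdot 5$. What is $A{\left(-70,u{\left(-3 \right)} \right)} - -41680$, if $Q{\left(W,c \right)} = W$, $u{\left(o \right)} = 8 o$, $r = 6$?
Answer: $41680$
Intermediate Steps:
$T = 5$
$A{\left(q,n \right)} = 0$ ($A{\left(q,n \right)} = 0 \cdot 5 = 0$)
$A{\left(-70,u{\left(-3 \right)} \right)} - -41680 = 0 - -41680 = 0 + 41680 = 41680$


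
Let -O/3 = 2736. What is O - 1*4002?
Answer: -12210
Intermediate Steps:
O = -8208 (O = -3*2736 = -8208)
O - 1*4002 = -8208 - 1*4002 = -8208 - 4002 = -12210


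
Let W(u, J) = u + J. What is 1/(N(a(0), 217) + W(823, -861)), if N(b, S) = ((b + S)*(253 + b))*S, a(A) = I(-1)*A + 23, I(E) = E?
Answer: 1/14374042 ≈ 6.9570e-8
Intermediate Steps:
a(A) = 23 - A (a(A) = -A + 23 = 23 - A)
N(b, S) = S*(253 + b)*(S + b) (N(b, S) = ((S + b)*(253 + b))*S = ((253 + b)*(S + b))*S = S*(253 + b)*(S + b))
W(u, J) = J + u
1/(N(a(0), 217) + W(823, -861)) = 1/(217*((23 - 1*0)² + 253*217 + 253*(23 - 1*0) + 217*(23 - 1*0)) + (-861 + 823)) = 1/(217*((23 + 0)² + 54901 + 253*(23 + 0) + 217*(23 + 0)) - 38) = 1/(217*(23² + 54901 + 253*23 + 217*23) - 38) = 1/(217*(529 + 54901 + 5819 + 4991) - 38) = 1/(217*66240 - 38) = 1/(14374080 - 38) = 1/14374042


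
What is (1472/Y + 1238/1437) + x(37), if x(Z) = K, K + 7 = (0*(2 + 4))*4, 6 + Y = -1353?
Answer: -4701001/650961 ≈ -7.2216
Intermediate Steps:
Y = -1359 (Y = -6 - 1353 = -1359)
K = -7 (K = -7 + (0*(2 + 4))*4 = -7 + (0*6)*4 = -7 + 0*4 = -7 + 0 = -7)
x(Z) = -7
(1472/Y + 1238/1437) + x(37) = (1472/(-1359) + 1238/1437) - 7 = (1472*(-1/1359) + 1238*(1/1437)) - 7 = (-1472/1359 + 1238/1437) - 7 = -144274/650961 - 7 = -4701001/650961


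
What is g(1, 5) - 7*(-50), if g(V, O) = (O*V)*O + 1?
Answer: 376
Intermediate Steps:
g(V, O) = 1 + V*O² (g(V, O) = V*O² + 1 = 1 + V*O²)
g(1, 5) - 7*(-50) = (1 + 1*5²) - 7*(-50) = (1 + 1*25) + 350 = (1 + 25) + 350 = 26 + 350 = 376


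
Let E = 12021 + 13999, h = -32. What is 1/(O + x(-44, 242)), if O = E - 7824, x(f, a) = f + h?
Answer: 1/18120 ≈ 5.5188e-5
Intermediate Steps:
x(f, a) = -32 + f (x(f, a) = f - 32 = -32 + f)
E = 26020
O = 18196 (O = 26020 - 7824 = 18196)
1/(O + x(-44, 242)) = 1/(18196 + (-32 - 44)) = 1/(18196 - 76) = 1/18120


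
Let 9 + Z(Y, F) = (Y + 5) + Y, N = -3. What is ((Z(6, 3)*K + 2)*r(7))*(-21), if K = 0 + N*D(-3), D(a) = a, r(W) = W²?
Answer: -76146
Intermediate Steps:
K = 9 (K = 0 - 3*(-3) = 0 + 9 = 9)
Z(Y, F) = -4 + 2*Y (Z(Y, F) = -9 + ((Y + 5) + Y) = -9 + ((5 + Y) + Y) = -9 + (5 + 2*Y) = -4 + 2*Y)
((Z(6, 3)*K + 2)*r(7))*(-21) = (((-4 + 2*6)*9 + 2)*7²)*(-21) = (((-4 + 12)*9 + 2)*49)*(-21) = ((8*9 + 2)*49)*(-21) = ((72 + 2)*49)*(-21) = (74*49)*(-21) = 3626*(-21) = -76146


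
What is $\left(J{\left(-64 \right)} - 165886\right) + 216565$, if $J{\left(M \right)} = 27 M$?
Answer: $48951$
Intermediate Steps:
$\left(J{\left(-64 \right)} - 165886\right) + 216565 = \left(27 \left(-64\right) - 165886\right) + 216565 = \left(-1728 - 165886\right) + 216565 = -167614 + 216565 = 48951$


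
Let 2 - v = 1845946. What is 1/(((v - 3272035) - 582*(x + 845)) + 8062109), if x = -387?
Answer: 1/2677574 ≈ 3.7347e-7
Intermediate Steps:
v = -1845944 (v = 2 - 1*1845946 = 2 - 1845946 = -1845944)
1/(((v - 3272035) - 582*(x + 845)) + 8062109) = 1/(((-1845944 - 3272035) - 582*(-387 + 845)) + 8062109) = 1/((-5117979 - 582*458) + 8062109) = 1/((-5117979 - 266556) + 8062109) = 1/(-5384535 + 8062109) = 1/2677574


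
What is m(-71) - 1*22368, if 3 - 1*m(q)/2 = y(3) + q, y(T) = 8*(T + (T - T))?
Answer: -22268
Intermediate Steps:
y(T) = 8*T (y(T) = 8*(T + 0) = 8*T)
m(q) = -42 - 2*q (m(q) = 6 - 2*(8*3 + q) = 6 - 2*(24 + q) = 6 + (-48 - 2*q) = -42 - 2*q)
m(-71) - 1*22368 = (-42 - 2*(-71)) - 1*22368 = (-42 + 142) - 22368 = 100 - 22368 = -22268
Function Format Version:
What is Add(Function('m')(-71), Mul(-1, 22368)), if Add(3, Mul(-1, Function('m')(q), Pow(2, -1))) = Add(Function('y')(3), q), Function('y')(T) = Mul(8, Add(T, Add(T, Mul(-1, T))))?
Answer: -22268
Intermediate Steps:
Function('y')(T) = Mul(8, T) (Function('y')(T) = Mul(8, Add(T, 0)) = Mul(8, T))
Function('m')(q) = Add(-42, Mul(-2, q)) (Function('m')(q) = Add(6, Mul(-2, Add(Mul(8, 3), q))) = Add(6, Mul(-2, Add(24, q))) = Add(6, Add(-48, Mul(-2, q))) = Add(-42, Mul(-2, q)))
Add(Function('m')(-71), Mul(-1, 22368)) = Add(Add(-42, Mul(-2, -71)), Mul(-1, 22368)) = Add(Add(-42, 142), -22368) = Add(100, -22368) = -22268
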